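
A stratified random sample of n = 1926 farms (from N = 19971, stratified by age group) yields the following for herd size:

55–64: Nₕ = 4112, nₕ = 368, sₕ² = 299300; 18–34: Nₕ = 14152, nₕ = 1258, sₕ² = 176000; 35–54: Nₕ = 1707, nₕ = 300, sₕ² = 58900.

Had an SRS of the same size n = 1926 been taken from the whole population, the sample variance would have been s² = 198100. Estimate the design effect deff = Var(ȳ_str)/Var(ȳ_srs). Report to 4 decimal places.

1.0393

Var(ȳ_str) = Σ Wₕ²(1−fₕ)sₕ²/nₕ with Wₕ = Nₕ/19971:
  55–64: (4112/19971)²·(1−368/4112)·299300/368 = 31.394113
  18–34: (14152/19971)²·(1−1258/14152)·176000/1258 = 64.008535
  35–54: (1707/19971)²·(1−300/1707)·58900/300 = 1.1822846
  → Var(ȳ_str) = 96.584933.
Var(ȳ_srs) = (1 − 1926/19971)·198100/1926 = 92.936276.
deff = 96.584933 / 92.936276 = 1.0393.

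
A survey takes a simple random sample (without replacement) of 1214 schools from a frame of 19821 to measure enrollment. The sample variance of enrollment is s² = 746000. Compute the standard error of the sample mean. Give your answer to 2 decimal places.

Under SRS without replacement, Var(ȳ) = (1 − f)·s²/n with f = n/N = 1214/19821 = 0.06124817.
Var(ȳ) = (1 − 0.06124817)·746000/1214 = 0.93875183·614.49753 = 576.86068.
SE(ȳ) = √(576.86068) = 24.02.

24.02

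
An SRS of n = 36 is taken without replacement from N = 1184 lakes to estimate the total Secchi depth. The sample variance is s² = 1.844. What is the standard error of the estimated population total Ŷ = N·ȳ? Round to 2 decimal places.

Var(Ŷ) = N²·Var(ȳ) = N²·(1 − n/N)·s²/n.
f = 36/1184 = 0.03040541; Var(ȳ) = 0.96959459·1.844/36 = 0.04966479.
Var(Ŷ) = 1184² · 0.04966479 = 69622.884.
SE(Ŷ) = √(69622.884) = 263.86.

263.86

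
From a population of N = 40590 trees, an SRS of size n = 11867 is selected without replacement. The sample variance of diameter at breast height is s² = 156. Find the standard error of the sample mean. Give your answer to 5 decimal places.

0.09645

Under SRS without replacement, Var(ȳ) = (1 − f)·s²/n with f = n/N = 11867/40590 = 0.29236265.
Var(ȳ) = (1 − 0.29236265)·156/11867 = 0.70763735·0.013145698 = 0.009302387.
SE(ȳ) = √(0.009302387) = 0.09645.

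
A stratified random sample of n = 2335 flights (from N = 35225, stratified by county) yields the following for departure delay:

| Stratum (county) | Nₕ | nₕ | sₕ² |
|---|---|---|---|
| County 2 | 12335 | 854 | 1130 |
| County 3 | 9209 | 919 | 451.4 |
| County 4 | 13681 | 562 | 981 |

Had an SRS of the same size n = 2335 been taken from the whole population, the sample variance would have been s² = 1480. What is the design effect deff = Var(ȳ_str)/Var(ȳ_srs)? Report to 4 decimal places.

Var(ȳ_str) = Σ Wₕ²(1−fₕ)sₕ²/nₕ with Wₕ = Nₕ/35225:
  County 2: (12335/35225)²·(1−854/12335)·1130/854 = 0.15102103
  County 3: (9209/35225)²·(1−919/9209)·451.4/919 = 0.030221154
  County 4: (13681/35225)²·(1−562/13681)·981/562 = 0.25249295
  → Var(ȳ_str) = 0.43373513.
Var(ȳ_srs) = (1 − 2335/35225)·1480/2335 = 0.59181736.
deff = 0.43373513 / 0.59181736 = 0.7329.

0.7329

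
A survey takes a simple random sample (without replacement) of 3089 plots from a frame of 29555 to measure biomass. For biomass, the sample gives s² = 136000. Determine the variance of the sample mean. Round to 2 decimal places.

Under SRS without replacement, Var(ȳ) = (1 − f)·s²/n with f = n/N = 3089/29555 = 0.10451700.
Var(ȳ) = (1 − 0.10451700)·136000/3089 = 0.89548300·44.027193 = 39.425603.

39.43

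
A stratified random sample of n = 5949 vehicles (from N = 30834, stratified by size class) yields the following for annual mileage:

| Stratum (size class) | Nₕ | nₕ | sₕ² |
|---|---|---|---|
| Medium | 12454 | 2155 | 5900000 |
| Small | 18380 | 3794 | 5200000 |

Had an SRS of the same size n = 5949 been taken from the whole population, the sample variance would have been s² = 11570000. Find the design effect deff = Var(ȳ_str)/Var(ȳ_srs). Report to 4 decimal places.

Var(ȳ_str) = Σ Wₕ²(1−fₕ)sₕ²/nₕ with Wₕ = Nₕ/30834:
  Medium: (12454/30834)²·(1−2155/12454)·5900000/2155 = 369.3592
  Small: (18380/30834)²·(1−3794/18380)·5200000/3794 = 386.48087
  → Var(ȳ_str) = 755.84007.
Var(ȳ_srs) = (1 − 5949/30834)·11570000/5949 = 1569.6296.
deff = 755.84007 / 1569.6296 = 0.4815.

0.4815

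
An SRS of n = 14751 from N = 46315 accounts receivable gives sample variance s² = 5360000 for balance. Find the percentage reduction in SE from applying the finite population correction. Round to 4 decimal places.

17.4466

f = n/N = 14751/46315 = 0.31849293.
SE_no-fpc = √(s²/n) = 19.06214; SE_fpc = √((1−f)s²/n) = 15.736453.
Ratio = √(1−f) = 0.82553442. Reduction = 100·(1 − 0.82553442) = 17.4466%.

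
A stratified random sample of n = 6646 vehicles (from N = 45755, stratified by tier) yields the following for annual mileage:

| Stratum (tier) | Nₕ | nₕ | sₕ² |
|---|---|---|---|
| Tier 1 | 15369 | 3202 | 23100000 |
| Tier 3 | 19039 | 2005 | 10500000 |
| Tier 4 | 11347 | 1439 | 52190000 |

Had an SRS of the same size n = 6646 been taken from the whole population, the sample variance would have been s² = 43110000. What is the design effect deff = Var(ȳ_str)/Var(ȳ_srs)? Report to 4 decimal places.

0.6138

Var(ȳ_str) = Σ Wₕ²(1−fₕ)sₕ²/nₕ with Wₕ = Nₕ/45755:
  Tier 1: (15369/45755)²·(1−3202/15369)·23100000/3202 = 644.38089
  Tier 3: (19039/45755)²·(1−2005/19039)·10500000/2005 = 811.25723
  Tier 4: (11347/45755)²·(1−1439/11347)·52190000/1439 = 1947.6748
  → Var(ȳ_str) = 3403.3129.
Var(ȳ_srs) = (1 − 6646/45755)·43110000/6646 = 5544.4164.
deff = 3403.3129 / 5544.4164 = 0.6138.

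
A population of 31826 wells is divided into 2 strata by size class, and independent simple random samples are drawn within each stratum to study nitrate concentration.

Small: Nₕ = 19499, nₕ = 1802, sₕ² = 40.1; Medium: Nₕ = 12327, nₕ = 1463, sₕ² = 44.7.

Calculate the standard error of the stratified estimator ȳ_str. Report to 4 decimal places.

0.1078

Var(ȳ_str) = Σₕ Wₕ²(1 − fₕ)sₕ²/nₕ with Wₕ = Nₕ/N, N = 31826.
Small: Wₕ = 0.61267517; term = 0.61267517²·(1 − 0.09241500)·40.1/1802 = 0.0075811914.
Medium: Wₕ = 0.38732483; term = 0.38732483²·(1 − 0.11868257)·44.7/1463 = 0.0040396732.
Sum = 0.011620865.
SE = √(0.011620865) = 0.1078.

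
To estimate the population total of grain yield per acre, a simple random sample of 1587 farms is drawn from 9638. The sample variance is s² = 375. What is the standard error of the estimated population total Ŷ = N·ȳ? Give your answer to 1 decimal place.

4282.0

Var(Ŷ) = N²·Var(ȳ) = N²·(1 − n/N)·s²/n.
f = 1587/9638 = 0.16466072; Var(ȳ) = 0.83533928·375/1587 = 0.19738641.
Var(Ŷ) = 9638² · 0.19738641 = 1.833543 × 10^7.
SE(Ŷ) = √(1.833543 × 10^7) = 4282.0.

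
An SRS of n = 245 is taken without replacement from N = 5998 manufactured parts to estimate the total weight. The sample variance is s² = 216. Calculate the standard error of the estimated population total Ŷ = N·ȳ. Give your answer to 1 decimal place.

Var(Ŷ) = N²·Var(ȳ) = N²·(1 − n/N)·s²/n.
f = 245/5998 = 0.04084695; Var(ȳ) = 0.95915305·216/245 = 0.84562065.
Var(Ŷ) = 5998² · 0.84562065 = 3.0422052 × 10^7.
SE(Ŷ) = √(3.0422052 × 10^7) = 5515.6.

5515.6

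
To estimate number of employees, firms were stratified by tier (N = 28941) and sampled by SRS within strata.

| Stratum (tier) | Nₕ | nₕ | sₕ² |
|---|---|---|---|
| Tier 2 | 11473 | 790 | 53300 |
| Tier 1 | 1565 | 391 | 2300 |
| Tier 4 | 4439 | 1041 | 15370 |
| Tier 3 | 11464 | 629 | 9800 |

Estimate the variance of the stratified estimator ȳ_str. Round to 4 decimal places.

12.4622

Var(ȳ_str) = Σₕ Wₕ²(1 − fₕ)sₕ²/nₕ with Wₕ = Nₕ/N, N = 28941.
Tier 2: Wₕ = 0.39642721; term = 0.39642721²·(1 − 0.06885732)·53300/790 = 9.8728667.
Tier 1: Wₕ = 0.05407553; term = 0.05407553²·(1 − 0.24984026)·2300/391 = 0.012903468.
Tier 4: Wₕ = 0.15338102; term = 0.15338102²·(1 − 0.23451228)·15370/1041 = 0.26589158.
Tier 3: Wₕ = 0.39611624; term = 0.39611624²·(1 − 0.05486741)·9800/629 = 2.3105398.
Sum = 12.462202.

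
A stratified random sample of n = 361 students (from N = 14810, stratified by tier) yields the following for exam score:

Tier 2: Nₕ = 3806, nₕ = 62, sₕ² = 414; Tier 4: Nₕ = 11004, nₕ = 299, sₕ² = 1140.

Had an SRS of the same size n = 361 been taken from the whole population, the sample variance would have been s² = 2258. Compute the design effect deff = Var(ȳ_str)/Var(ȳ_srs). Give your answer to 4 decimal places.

Var(ȳ_str) = Σ Wₕ²(1−fₕ)sₕ²/nₕ with Wₕ = Nₕ/14810:
  Tier 2: (3806/14810)²·(1−62/3806)·414/62 = 0.4338136
  Tier 4: (11004/14810)²·(1−299/11004)·1140/299 = 2.0476739
  → Var(ȳ_str) = 2.4814875.
Var(ȳ_srs) = (1 − 361/14810)·2258/361 = 6.1023831.
deff = 2.4814875 / 6.1023831 = 0.4066.

0.4066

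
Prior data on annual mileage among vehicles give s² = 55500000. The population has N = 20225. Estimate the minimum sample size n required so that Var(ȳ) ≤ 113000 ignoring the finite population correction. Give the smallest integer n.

492

Without fpc, n₀ = s²/D = 55500000/113000 = 491.1504.
Rounding up, n = 492.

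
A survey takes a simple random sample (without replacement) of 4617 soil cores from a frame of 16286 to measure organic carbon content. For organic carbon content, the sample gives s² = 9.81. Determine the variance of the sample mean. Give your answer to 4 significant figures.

0.001522

Under SRS without replacement, Var(ȳ) = (1 − f)·s²/n with f = n/N = 4617/16286 = 0.28349503.
Var(ȳ) = (1 − 0.28349503)·9.81/4617 = 0.71650497·0.0021247563 = 0.0015223985.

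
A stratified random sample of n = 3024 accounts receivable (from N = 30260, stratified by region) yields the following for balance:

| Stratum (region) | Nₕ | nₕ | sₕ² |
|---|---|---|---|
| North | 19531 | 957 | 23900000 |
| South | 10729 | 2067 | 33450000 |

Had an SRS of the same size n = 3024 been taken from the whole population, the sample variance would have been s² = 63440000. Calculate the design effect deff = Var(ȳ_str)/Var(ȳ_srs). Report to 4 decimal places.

Var(ȳ_str) = Σ Wₕ²(1−fₕ)sₕ²/nₕ with Wₕ = Nₕ/30260:
  North: (19531/30260)²·(1−957/19531)·23900000/957 = 9894.1397
  South: (10729/30260)²·(1−2067/10729)·33450000/2067 = 1642.4616
  → Var(ȳ_str) = 11536.601.
Var(ȳ_srs) = (1 − 3024/30260)·63440000/3024 = 18882.339.
deff = 11536.601 / 18882.339 = 0.6110.

0.6110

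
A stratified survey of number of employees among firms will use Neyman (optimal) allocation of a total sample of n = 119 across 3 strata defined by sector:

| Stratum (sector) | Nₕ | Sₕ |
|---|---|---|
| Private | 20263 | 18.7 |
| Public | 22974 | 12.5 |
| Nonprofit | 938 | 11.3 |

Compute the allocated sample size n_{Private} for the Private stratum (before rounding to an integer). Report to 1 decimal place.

66.6

Neyman allocation: nₕ = n·NₕSₕ / Σⱼ NⱼSⱼ.
Σ NⱼSⱼ = 20263·18.7 + 22974·12.5 + 938·11.3 = 676692.5.
n_{Private} = 119·20263·18.7 / 676692.5 = 66.6.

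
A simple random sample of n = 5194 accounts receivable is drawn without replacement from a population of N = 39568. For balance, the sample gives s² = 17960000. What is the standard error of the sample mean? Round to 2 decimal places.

Under SRS without replacement, Var(ȳ) = (1 − f)·s²/n with f = n/N = 5194/39568 = 0.13126769.
Var(ȳ) = (1 − 0.13126769)·17960000/5194 = 0.86873231·3457.836 = 3003.9338.
SE(ȳ) = √(3003.9338) = 54.81.

54.81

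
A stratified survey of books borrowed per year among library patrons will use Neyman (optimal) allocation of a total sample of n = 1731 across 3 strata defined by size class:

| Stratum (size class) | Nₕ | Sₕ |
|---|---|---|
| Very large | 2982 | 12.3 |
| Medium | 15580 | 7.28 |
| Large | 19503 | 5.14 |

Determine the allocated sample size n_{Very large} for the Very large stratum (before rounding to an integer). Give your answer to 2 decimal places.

253.61

Neyman allocation: nₕ = n·NₕSₕ / Σⱼ NⱼSⱼ.
Σ NⱼSⱼ = 2982·12.3 + 15580·7.28 + 19503·5.14 = 250346.42.
n_{Very large} = 1731·2982·12.3 / 250346.42 = 253.61.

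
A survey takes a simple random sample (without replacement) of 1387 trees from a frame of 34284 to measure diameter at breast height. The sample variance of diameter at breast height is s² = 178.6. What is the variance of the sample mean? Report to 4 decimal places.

Under SRS without replacement, Var(ȳ) = (1 − f)·s²/n with f = n/N = 1387/34284 = 0.04045619.
Var(ȳ) = (1 − 0.04045619)·178.6/1387 = 0.95954381·0.12876712 = 0.1235577.

0.1236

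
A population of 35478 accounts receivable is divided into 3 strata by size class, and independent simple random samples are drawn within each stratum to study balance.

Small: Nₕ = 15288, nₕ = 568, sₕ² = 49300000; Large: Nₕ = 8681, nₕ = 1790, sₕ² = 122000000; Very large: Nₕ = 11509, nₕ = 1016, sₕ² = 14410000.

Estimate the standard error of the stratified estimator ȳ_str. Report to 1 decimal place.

Var(ȳ_str) = Σₕ Wₕ²(1 − fₕ)sₕ²/nₕ with Wₕ = Nₕ/N, N = 35478.
Small: Wₕ = 0.43091493; term = 0.43091493²·(1 − 0.03715332)·49300000/568 = 15518.109.
Large: Wₕ = 0.24468685; term = 0.24468685²·(1 − 0.20619744)·122000000/1790 = 3239.2208.
Very large: Wₕ = 0.32439822; term = 0.32439822²·(1 − 0.08827874)·14410000/1016 = 1360.7843.
Sum = 20118.114.
SE = √(20118.114) = 141.8.

141.8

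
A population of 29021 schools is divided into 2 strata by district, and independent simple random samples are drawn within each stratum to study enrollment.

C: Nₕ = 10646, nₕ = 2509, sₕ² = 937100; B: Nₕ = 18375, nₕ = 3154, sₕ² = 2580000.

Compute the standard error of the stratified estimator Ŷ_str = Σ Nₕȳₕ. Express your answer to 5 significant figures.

Var(Ŷ_str) = Σₕ Nₕ²(1 − fₕ)sₕ²/nₕ.
C: 10646²·(1 − 2509/10646)·937100/2509 = 3.2354601 × 10^10.
B: 18375²·(1 − 3154/18375)·2580000/3154 = 2.2878553 × 10^11.
Sum = 2.6114013 × 10^11.
SE = √(2.6114013 × 10^11) = 511020.

511020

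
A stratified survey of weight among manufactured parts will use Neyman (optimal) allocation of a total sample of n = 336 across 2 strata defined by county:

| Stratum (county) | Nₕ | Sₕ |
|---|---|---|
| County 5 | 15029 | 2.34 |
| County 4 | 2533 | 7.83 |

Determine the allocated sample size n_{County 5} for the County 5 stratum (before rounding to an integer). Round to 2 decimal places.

Neyman allocation: nₕ = n·NₕSₕ / Σⱼ NⱼSⱼ.
Σ NⱼSⱼ = 15029·2.34 + 2533·7.83 = 55001.25.
n_{County 5} = 336·15029·2.34 / 55001.25 = 214.84.

214.84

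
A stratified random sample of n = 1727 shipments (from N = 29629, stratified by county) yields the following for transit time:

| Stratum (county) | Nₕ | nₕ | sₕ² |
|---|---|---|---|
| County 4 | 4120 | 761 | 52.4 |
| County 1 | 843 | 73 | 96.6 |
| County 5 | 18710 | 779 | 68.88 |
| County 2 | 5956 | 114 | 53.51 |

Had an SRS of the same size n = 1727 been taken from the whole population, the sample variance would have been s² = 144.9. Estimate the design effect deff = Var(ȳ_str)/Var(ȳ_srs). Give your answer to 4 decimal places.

0.6892

Var(ȳ_str) = Σ Wₕ²(1−fₕ)sₕ²/nₕ with Wₕ = Nₕ/29629:
  County 4: (4120/29629)²·(1−761/4120)·52.4/761 = 0.0010854751
  County 1: (843/29629)²·(1−73/843)·96.6/73 = 9.7844987 × 10^-4
  County 5: (18710/29629)²·(1−779/18710)·68.88/779 = 0.033790918
  County 2: (5956/29629)²·(1−114/5956)·53.51/114 = 0.018604258
  → Var(ȳ_str) = 0.054459101.
Var(ȳ_srs) = (1 − 1727/29629)·144.9/1727 = 0.079012243.
deff = 0.054459101 / 0.079012243 = 0.6892.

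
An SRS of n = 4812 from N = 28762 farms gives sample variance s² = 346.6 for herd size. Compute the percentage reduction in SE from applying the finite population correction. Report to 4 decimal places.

f = n/N = 4812/28762 = 0.16730408.
SE_no-fpc = √(s²/n) = 0.26838082; SE_fpc = √((1−f)s²/n) = 0.24490333.
Ratio = √(1−f) = 0.91252174. Reduction = 100·(1 − 0.91252174) = 8.7478%.

8.7478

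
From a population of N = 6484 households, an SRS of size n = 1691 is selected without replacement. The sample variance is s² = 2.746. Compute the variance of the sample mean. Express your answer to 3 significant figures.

0.00120

Under SRS without replacement, Var(ȳ) = (1 − f)·s²/n with f = n/N = 1691/6484 = 0.26079581.
Var(ȳ) = (1 − 0.26079581)·2.746/1691 = 0.73920419·0.0016238912 = 0.0012003872.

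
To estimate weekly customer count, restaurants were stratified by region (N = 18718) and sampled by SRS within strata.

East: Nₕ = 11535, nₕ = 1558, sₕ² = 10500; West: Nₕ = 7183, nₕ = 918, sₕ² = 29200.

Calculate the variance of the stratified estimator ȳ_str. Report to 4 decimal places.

Var(ȳ_str) = Σₕ Wₕ²(1 − fₕ)sₕ²/nₕ with Wₕ = Nₕ/N, N = 18718.
East: Wₕ = 0.61625174; term = 0.61625174²·(1 − 0.13506719)·10500/1558 = 2.213709.
West: Wₕ = 0.38374826; term = 0.38374826²·(1 − 0.12780175)·29200/918 = 4.0855283.
Sum = 6.2992373.

6.2992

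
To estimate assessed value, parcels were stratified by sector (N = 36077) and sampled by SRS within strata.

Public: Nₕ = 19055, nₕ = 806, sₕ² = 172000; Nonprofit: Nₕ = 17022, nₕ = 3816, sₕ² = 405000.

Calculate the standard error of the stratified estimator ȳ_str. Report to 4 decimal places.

Var(ȳ_str) = Σₕ Wₕ²(1 − fₕ)sₕ²/nₕ with Wₕ = Nₕ/N, N = 36077.
Public: Wₕ = 0.52817585; term = 0.52817585²·(1 − 0.04229861)·172000/806 = 57.01388.
Nonprofit: Wₕ = 0.47182415; term = 0.47182415²·(1 − 0.22418047)·405000/3816 = 18.330221.
Sum = 75.344101.
SE = √(75.344101) = 8.6801.

8.6801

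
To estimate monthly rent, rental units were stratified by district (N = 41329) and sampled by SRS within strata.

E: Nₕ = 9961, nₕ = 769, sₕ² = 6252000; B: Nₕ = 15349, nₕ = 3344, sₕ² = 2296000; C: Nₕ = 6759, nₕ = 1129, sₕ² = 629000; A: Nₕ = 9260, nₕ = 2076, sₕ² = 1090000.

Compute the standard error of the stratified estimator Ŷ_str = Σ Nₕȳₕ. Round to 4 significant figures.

962800

Var(Ŷ_str) = Σₕ Nₕ²(1 − fₕ)sₕ²/nₕ.
E: 9961²·(1 − 769/9961)·6252000/769 = 7.4439866 × 10^11.
B: 15349²·(1 − 3344/15349)·2296000/3344 = 1.265167 × 10^11.
C: 6759²·(1 − 1129/6759)·629000/1129 = 2.120057 × 10^10.
A: 9260²·(1 − 2076/9260)·1090000/2076 = 3.492822 × 10^10.
Sum = 9.2704415 × 10^11.
SE = √(9.2704415 × 10^11) = 962800.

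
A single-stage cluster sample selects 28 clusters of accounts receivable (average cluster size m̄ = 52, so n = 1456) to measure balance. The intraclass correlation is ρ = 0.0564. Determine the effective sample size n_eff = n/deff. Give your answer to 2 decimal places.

375.61

deff = 1 + (52 − 1)·0.0564 = 1 + 2.8764 = 3.8764.
n_eff = 1456 / 3.8764 = 375.61.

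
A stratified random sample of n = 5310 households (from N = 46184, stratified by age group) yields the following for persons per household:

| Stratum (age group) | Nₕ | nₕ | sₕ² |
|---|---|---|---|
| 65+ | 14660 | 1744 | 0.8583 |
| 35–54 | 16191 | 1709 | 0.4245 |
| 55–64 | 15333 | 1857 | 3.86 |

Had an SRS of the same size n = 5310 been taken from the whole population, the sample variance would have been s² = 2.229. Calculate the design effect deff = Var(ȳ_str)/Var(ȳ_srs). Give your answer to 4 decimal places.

0.7331

Var(ȳ_str) = Σ Wₕ²(1−fₕ)sₕ²/nₕ with Wₕ = Nₕ/46184:
  65+: (14660/46184)²·(1−1744/14660)·0.8583/1744 = 4.3688944 × 10^-5
  35–54: (16191/46184)²·(1−1709/16191)·0.4245/1709 = 2.7305791 × 10^-5
  55–64: (15333/46184)²·(1−1857/15333)·3.86/1857 = 2.0136336 × 10^-4
  → Var(ȳ_str) = 2.723581 × 10^-4.
Var(ȳ_srs) = (1 − 5310/46184)·2.229/5310 = 3.7151054 × 10^-4.
deff = (2.723581 × 10^-4) / (3.7151054 × 10^-4) = 0.7331.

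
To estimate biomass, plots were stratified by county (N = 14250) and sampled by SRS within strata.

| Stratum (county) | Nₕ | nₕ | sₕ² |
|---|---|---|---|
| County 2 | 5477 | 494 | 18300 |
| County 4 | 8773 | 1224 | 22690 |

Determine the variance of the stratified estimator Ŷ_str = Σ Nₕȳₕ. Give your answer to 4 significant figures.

2.239 × 10^9

Var(Ŷ_str) = Σₕ Nₕ²(1 − fₕ)sₕ²/nₕ.
County 2: 5477²·(1 − 494/5477)·18300/494 = 1.0110154 × 10^9.
County 4: 8773²·(1 − 1224/8773)·22690/1224 = 1.2276954 × 10^9.
Sum = 2.2387108 × 10^9.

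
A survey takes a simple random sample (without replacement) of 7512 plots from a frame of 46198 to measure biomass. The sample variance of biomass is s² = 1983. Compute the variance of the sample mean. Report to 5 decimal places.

Under SRS without replacement, Var(ȳ) = (1 − f)·s²/n with f = n/N = 7512/46198 = 0.16260444.
Var(ȳ) = (1 − 0.16260444)·1983/7512 = 0.83739556·0.26397764 = 0.2210537.

0.22105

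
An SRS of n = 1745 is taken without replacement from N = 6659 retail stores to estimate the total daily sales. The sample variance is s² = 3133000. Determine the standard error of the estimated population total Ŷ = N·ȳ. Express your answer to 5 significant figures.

242380

Var(Ŷ) = N²·Var(ȳ) = N²·(1 − n/N)·s²/n.
f = 1745/6659 = 0.26205136; Var(ȳ) = 0.73794864·3133000/1745 = 1324.9244.
Var(Ŷ) = 6659² · 1324.9244 = 5.875017 × 10^10.
SE(Ŷ) = √(5.875017 × 10^10) = 242380.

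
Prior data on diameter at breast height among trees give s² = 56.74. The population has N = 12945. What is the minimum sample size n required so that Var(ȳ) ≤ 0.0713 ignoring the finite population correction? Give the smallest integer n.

Without fpc, n₀ = s²/D = 56.74/0.0713 = 795.7924.
Rounding up, n = 796.

796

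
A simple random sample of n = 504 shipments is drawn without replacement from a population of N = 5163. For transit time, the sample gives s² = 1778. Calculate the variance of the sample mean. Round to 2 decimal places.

3.18

Under SRS without replacement, Var(ȳ) = (1 − f)·s²/n with f = n/N = 504/5163 = 0.09761766.
Var(ȳ) = (1 − 0.09761766)·1778/504 = 0.90238234·3.5277778 = 3.1834044.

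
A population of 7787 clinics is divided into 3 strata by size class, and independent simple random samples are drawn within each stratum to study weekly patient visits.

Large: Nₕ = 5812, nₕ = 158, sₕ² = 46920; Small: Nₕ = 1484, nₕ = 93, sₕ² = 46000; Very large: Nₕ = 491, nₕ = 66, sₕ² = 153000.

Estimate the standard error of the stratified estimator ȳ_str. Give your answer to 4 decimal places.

13.6289

Var(ȳ_str) = Σₕ Wₕ²(1 − fₕ)sₕ²/nₕ with Wₕ = Nₕ/N, N = 7787.
Large: Wₕ = 0.74637216; term = 0.74637216²·(1 − 0.02718513)·46920/158 = 160.93184.
Small: Wₕ = 0.19057403; term = 0.19057403²·(1 − 0.06266846)·46000/93 = 16.838196.
Very large: Wₕ = 0.06305381; term = 0.06305381²·(1 − 0.13441955)·153000/66 = 7.9776976.
Sum = 185.74773.
SE = √(185.74773) = 13.6289.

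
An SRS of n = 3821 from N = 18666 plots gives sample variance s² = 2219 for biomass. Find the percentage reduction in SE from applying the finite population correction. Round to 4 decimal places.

10.8206

f = n/N = 3821/18666 = 0.20470374.
SE_no-fpc = √(s²/n) = 0.76206169; SE_fpc = √((1−f)s²/n) = 0.67960193.
Ratio = √(1−f) = 0.89179384. Reduction = 100·(1 − 0.89179384) = 10.8206%.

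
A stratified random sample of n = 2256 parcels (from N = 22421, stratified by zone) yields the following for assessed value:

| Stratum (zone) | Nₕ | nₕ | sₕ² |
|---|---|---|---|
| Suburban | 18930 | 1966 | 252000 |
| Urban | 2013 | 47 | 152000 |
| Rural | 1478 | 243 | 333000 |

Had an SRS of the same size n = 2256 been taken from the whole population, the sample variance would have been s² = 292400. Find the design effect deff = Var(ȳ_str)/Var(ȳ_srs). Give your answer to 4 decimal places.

Var(ȳ_str) = Σ Wₕ²(1−fₕ)sₕ²/nₕ with Wₕ = Nₕ/22421:
  Suburban: (18930/22421)²·(1−1966/18930)·252000/1966 = 81.88153
  Urban: (2013/22421)²·(1−47/2013)·152000/47 = 25.460273
  Rural: (1478/22421)²·(1−243/1478)·333000/243 = 4.9758742
  → Var(ȳ_str) = 112.31768.
Var(ȳ_srs) = (1 − 2256/22421)·292400/2256 = 116.56858.
deff = 112.31768 / 116.56858 = 0.9635.

0.9635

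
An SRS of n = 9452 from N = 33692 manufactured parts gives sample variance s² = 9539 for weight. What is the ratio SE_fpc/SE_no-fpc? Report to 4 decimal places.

0.8482

f = n/N = 9452/33692 = 0.28054137.
SE_no-fpc = √(s²/n) = 1.0045917; SE_fpc = √((1−f)s²/n) = 0.85210376.
Ratio = √(1−f) = 0.84820907.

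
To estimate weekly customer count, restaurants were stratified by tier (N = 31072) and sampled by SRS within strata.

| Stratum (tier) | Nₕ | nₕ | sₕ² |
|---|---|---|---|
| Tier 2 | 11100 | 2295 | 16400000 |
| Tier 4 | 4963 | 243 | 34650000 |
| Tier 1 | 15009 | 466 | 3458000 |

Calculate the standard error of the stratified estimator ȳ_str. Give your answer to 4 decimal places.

76.5560

Var(ȳ_str) = Σₕ Wₕ²(1 − fₕ)sₕ²/nₕ with Wₕ = Nₕ/N, N = 31072.
Tier 2: Wₕ = 0.35723481; term = 0.35723481²·(1 − 0.20675676)·16400000/2295 = 723.3943.
Tier 4: Wₕ = 0.15972580; term = 0.15972580²·(1 − 0.04896232)·34650000/243 = 3459.7508.
Tier 1: Wₕ = 0.48303939; term = 0.48303939²·(1 − 0.03104804)·3458000/466 = 1677.6695.
Sum = 5860.8146.
SE = √(5860.8146) = 76.5560.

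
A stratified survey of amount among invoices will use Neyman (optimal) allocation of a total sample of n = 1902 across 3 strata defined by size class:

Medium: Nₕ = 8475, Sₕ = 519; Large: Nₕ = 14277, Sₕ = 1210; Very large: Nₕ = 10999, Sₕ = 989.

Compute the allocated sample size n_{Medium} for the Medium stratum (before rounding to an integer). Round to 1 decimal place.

Neyman allocation: nₕ = n·NₕSₕ / Σⱼ NⱼSⱼ.
Σ NⱼSⱼ = 8475·519 + 14277·1210 + 10999·989 = 3.2551706 × 10^7.
n_{Medium} = 1902·8475·519 / (3.2551706 × 10^7) = 257.0.

257.0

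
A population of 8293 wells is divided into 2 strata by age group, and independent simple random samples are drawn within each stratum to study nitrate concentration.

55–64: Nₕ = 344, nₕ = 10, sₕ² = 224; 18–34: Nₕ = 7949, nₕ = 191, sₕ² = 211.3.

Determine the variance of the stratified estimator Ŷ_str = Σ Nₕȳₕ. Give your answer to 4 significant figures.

7.080 × 10^7

Var(Ŷ_str) = Σₕ Nₕ²(1 − fₕ)sₕ²/nₕ.
55–64: 344²·(1 − 10/344)·224/10 = 2.5736704 × 10^6.
18–34: 7949²·(1 − 191/7949)·211.3/191 = 6.8222621 × 10^7.
Sum = 7.0796291 × 10^7.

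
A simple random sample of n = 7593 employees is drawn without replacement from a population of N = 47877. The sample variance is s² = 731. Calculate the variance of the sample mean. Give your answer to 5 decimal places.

Under SRS without replacement, Var(ȳ) = (1 − f)·s²/n with f = n/N = 7593/47877 = 0.15859390.
Var(ȳ) = (1 − 0.15859390)·731/7593 = 0.84140610·0.096272883 = 0.081004591.

0.08100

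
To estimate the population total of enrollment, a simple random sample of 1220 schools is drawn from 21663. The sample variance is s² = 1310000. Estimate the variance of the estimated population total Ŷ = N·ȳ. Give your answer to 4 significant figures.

Var(Ŷ) = N²·Var(ȳ) = N²·(1 − n/N)·s²/n.
f = 1220/21663 = 0.05631722; Var(ȳ) = 0.94368278·1310000/1220 = 1013.2987.
Var(Ŷ) = 21663² · 1013.2987 = 4.7552646 × 10^11.

4.755 × 10^11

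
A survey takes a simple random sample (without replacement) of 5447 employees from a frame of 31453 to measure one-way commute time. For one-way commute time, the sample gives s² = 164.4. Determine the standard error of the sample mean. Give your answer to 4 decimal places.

0.1580

Under SRS without replacement, Var(ȳ) = (1 − f)·s²/n with f = n/N = 5447/31453 = 0.17317903.
Var(ȳ) = (1 − 0.17317903)·164.4/5447 = 0.82682097·0.030181751 = 0.024954905.
SE(ȳ) = √(0.024954905) = 0.1580.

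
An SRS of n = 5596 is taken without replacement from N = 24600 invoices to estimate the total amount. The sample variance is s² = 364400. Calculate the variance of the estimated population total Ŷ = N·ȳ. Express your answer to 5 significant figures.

3.0443 × 10^10

Var(Ŷ) = N²·Var(ȳ) = N²·(1 − n/N)·s²/n.
f = 5596/24600 = 0.22747967; Var(ȳ) = 0.77252033·364400/5596 = 50.304933.
Var(Ŷ) = 24600² · 50.304933 = 3.0442533 × 10^10.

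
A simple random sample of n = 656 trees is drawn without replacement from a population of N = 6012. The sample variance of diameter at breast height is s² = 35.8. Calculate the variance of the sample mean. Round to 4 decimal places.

0.0486

Under SRS without replacement, Var(ȳ) = (1 − f)·s²/n with f = n/N = 656/6012 = 0.10911510.
Var(ȳ) = (1 − 0.10911510)·35.8/656 = 0.89088490·0.054573171 = 0.048618414.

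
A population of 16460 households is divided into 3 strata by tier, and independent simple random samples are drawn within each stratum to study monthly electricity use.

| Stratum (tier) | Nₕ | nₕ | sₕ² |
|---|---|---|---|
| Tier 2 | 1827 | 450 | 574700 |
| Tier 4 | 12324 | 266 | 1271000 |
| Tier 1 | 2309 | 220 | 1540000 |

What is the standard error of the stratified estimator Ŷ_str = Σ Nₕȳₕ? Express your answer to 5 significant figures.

Var(Ŷ_str) = Σₕ Nₕ²(1 − fₕ)sₕ²/nₕ.
Tier 2: 1827²·(1 − 450/1827)·574700/450 = 3.2129293 × 10^9.
Tier 4: 12324²·(1 − 266/12324)·1271000/266 = 7.1005319 × 10^11.
Tier 1: 2309²·(1 − 220/2309)·1540000/220 = 3.3764507 × 10^10.
Sum = 7.4703063 × 10^11.
SE = √(7.4703063 × 10^11) = 864310.

864310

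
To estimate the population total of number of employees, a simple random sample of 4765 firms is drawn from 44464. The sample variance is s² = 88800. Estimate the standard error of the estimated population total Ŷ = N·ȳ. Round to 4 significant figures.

181400

Var(Ŷ) = N²·Var(ȳ) = N²·(1 − n/N)·s²/n.
f = 4765/44464 = 0.10716535; Var(ȳ) = 0.89283465·88800/4765 = 16.638765.
Var(Ŷ) = 44464² · 16.638765 = 3.2895625 × 10^10.
SE(Ŷ) = √(3.2895625 × 10^10) = 181400.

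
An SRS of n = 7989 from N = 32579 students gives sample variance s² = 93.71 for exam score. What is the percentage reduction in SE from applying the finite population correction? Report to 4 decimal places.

13.1219

f = n/N = 7989/32579 = 0.24521931.
SE_no-fpc = √(s²/n) = 0.10830456; SE_fpc = √((1−f)s²/n) = 0.094092964.
Ratio = √(1−f) = 0.86878115. Reduction = 100·(1 − 0.86878115) = 13.1219%.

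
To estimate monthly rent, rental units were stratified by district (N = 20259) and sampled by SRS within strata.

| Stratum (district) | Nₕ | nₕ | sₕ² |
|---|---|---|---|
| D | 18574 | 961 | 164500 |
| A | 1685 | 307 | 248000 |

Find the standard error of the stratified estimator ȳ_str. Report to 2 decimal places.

11.87

Var(ȳ_str) = Σₕ Wₕ²(1 − fₕ)sₕ²/nₕ with Wₕ = Nₕ/N, N = 20259.
D: Wₕ = 0.91682709; term = 0.91682709²·(1 − 0.05173899)·164500/961 = 136.44112.
A: Wₕ = 0.08317291; term = 0.08317291²·(1 − 0.18219585)·248000/307 = 4.5701075.
Sum = 141.01123.
SE = √(141.01123) = 11.87.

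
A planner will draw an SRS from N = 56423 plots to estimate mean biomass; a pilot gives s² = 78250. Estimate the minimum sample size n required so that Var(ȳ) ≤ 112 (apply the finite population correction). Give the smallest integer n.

Without fpc, n₀ = s²/D = 78250/112 = 698.6607.
With fpc, (1 − n/N)·s²/n ≤ D requires n ≥ n₀/(1 + n₀/N) = 698.6607/(1 + 698.6607/56423) = 690.1153.
Rounding up, n = 691.

691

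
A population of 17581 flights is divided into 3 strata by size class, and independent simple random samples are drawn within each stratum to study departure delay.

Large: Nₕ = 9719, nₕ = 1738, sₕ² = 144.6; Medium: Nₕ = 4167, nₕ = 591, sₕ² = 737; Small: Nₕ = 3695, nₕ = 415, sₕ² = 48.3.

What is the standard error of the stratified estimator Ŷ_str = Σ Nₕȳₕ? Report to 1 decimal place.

Var(Ŷ_str) = Σₕ Nₕ²(1 − fₕ)sₕ²/nₕ.
Large: 9719²·(1 − 1738/9719)·144.6/1738 = 6.4535312 × 10^6.
Medium: 4167²·(1 − 591/4167)·737/591 = 1.8582366 × 10^7.
Small: 3695²·(1 − 415/3695)·48.3/415 = 1.4105462 × 10^6.
Sum = 2.6446443 × 10^7.
SE = √(2.6446443 × 10^7) = 5142.6.

5142.6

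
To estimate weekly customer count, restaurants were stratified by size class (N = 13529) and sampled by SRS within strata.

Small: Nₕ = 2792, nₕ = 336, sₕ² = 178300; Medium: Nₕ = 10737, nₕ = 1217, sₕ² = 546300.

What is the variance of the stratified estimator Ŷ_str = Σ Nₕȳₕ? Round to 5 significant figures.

4.9523 × 10^10

Var(Ŷ_str) = Σₕ Nₕ²(1 − fₕ)sₕ²/nₕ.
Small: 2792²·(1 − 336/2792)·178300/336 = 3.6387804 × 10^9.
Medium: 10737²·(1 − 1217/10737)·546300/1217 = 4.5883921 × 10^10.
Sum = 4.9522701 × 10^10.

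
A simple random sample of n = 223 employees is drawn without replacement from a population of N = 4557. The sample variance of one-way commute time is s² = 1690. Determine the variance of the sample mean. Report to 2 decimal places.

Under SRS without replacement, Var(ȳ) = (1 − f)·s²/n with f = n/N = 223/4557 = 0.04893570.
Var(ȳ) = (1 − 0.04893570)·1690/223 = 0.95106430·7.5784753 = 7.2076173.

7.21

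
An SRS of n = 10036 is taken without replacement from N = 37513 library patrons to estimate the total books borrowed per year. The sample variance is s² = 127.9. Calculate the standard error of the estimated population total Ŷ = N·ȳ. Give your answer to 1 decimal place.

3624.4

Var(Ŷ) = N²·Var(ȳ) = N²·(1 − n/N)·s²/n.
f = 10036/37513 = 0.26753392; Var(ȳ) = 0.73246608·127.9/10036 = 0.0093346365.
Var(Ŷ) = 37513² · 0.0093346365 = 1.3135935 × 10^7.
SE(Ŷ) = √(1.3135935 × 10^7) = 3624.4.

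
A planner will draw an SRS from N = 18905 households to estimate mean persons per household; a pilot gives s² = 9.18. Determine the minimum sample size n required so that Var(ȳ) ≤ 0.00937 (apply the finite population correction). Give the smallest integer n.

932

Without fpc, n₀ = s²/D = 9.18/0.00937 = 979.7225.
With fpc, (1 − n/N)·s²/n ≤ D requires n ≥ n₀/(1 + n₀/N) = 979.7225/(1 + 979.7225/18905) = 931.4515.
Rounding up, n = 932.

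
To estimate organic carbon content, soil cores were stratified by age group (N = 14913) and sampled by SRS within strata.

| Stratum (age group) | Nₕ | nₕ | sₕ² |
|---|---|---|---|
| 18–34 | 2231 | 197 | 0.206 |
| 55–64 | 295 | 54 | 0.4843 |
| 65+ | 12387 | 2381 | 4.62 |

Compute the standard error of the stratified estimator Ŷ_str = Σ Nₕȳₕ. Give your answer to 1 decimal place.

495.9

Var(Ŷ_str) = Σₕ Nₕ²(1 − fₕ)sₕ²/nₕ.
18–34: 2231²·(1 − 197/2231)·0.206/197 = 4745.1671.
55–64: 295²·(1 − 54/295)·0.4843/54 = 637.61682.
65+: 12387²·(1 − 2381/12387)·4.62/2381 = 240496.75.
Sum = 245879.53.
SE = √(245879.53) = 495.9.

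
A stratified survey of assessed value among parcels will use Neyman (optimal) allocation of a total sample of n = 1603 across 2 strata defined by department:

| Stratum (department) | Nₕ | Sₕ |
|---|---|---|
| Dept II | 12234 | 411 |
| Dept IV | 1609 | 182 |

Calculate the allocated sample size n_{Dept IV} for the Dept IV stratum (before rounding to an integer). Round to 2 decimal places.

Neyman allocation: nₕ = n·NₕSₕ / Σⱼ NⱼSⱼ.
Σ NⱼSⱼ = 12234·411 + 1609·182 = 5.321012 × 10^6.
n_{Dept IV} = 1603·1609·182 / (5.321012 × 10^6) = 88.22.

88.22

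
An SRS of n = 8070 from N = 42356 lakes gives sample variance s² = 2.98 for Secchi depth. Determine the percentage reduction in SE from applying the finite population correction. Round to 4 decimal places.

10.0293

f = n/N = 8070/42356 = 0.19052791.
SE_no-fpc = √(s²/n) = 0.019216371; SE_fpc = √((1−f)s²/n) = 0.017289097.
Ratio = √(1−f) = 0.89970667. Reduction = 100·(1 − 0.89970667) = 10.0293%.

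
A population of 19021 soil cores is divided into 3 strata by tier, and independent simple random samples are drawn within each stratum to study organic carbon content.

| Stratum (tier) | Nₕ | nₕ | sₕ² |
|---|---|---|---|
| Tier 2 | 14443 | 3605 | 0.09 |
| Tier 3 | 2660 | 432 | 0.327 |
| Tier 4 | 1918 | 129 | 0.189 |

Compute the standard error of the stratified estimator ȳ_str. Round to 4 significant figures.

Var(ȳ_str) = Σₕ Wₕ²(1 − fₕ)sₕ²/nₕ with Wₕ = Nₕ/N, N = 19021.
Tier 2: Wₕ = 0.75931865; term = 0.75931865²·(1 − 0.24960188)·0.09/3605 = 1.0801327 × 10^-5.
Tier 3: Wₕ = 0.13984543; term = 0.13984543²·(1 − 0.16240602)·0.327/432 = 1.2399213 × 10^-5.
Tier 4: Wₕ = 0.10083592; term = 0.10083592²·(1 − 0.06725756)·0.189/129 = 1.3895185 × 10^-5.
Sum = 3.7095725 × 10^-5.
SE = √(3.7095725 × 10^-5) = 0.006091.

0.006091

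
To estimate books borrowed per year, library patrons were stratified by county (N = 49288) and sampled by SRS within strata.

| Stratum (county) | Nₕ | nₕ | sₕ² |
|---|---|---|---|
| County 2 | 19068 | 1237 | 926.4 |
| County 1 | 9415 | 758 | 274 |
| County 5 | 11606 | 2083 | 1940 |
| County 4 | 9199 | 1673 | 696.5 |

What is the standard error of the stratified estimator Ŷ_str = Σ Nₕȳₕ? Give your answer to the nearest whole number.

Var(Ŷ_str) = Σₕ Nₕ²(1 − fₕ)sₕ²/nₕ.
County 2: 19068²·(1 − 1237/19068)·926.4/1237 = 2.5463007 × 10^8.
County 1: 9415²·(1 − 758/9415)·274/758 = 2.9462466 × 10^7.
County 5: 11606²·(1 − 2083/11606)·1940/2083 = 1.0293636 × 10^8.
County 4: 9199²·(1 − 1673/9199)·696.5/1673 = 2.8822391 × 10^7.
Sum = 4.1585129 × 10^8.
SE = √(4.1585129 × 10^8) = 20392.

20392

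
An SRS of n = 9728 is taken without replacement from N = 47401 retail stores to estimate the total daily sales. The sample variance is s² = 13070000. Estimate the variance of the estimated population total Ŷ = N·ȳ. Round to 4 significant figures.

Var(Ŷ) = N²·Var(ȳ) = N²·(1 − n/N)·s²/n.
f = 9728/47401 = 0.20522774; Var(ȳ) = 0.79477226·13070000/9728 = 1067.8118.
Var(Ŷ) = 47401² · 1067.8118 = 2.3992181 × 10^12.

2.399 × 10^12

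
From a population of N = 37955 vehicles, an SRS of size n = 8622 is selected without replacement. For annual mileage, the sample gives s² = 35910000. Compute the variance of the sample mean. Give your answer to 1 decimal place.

Under SRS without replacement, Var(ȳ) = (1 − f)·s²/n with f = n/N = 8622/37955 = 0.22716375.
Var(ȳ) = (1 − 0.22716375)·35910000/8622 = 0.77283625·4164.9269 = 3218.8065.

3218.8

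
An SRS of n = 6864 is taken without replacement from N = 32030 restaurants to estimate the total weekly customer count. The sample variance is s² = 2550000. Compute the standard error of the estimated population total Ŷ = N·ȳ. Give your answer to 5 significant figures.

Var(Ŷ) = N²·Var(ȳ) = N²·(1 − n/N)·s²/n.
f = 6864/32030 = 0.21429909; Var(ȳ) = 0.78570091·2550000/6864 = 291.89063.
Var(Ŷ) = 32030² · 291.89063 = 2.994567 × 10^11.
SE(Ŷ) = √(2.994567 × 10^11) = 547230.

547230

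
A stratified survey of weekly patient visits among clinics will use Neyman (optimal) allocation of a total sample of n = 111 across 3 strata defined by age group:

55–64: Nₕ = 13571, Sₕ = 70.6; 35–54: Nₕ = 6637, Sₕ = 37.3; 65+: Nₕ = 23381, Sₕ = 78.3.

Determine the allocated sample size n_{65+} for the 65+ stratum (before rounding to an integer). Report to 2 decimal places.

66.92

Neyman allocation: nₕ = n·NₕSₕ / Σⱼ NⱼSⱼ.
Σ NⱼSⱼ = 13571·70.6 + 6637·37.3 + 23381·78.3 = 3.036405 × 10^6.
n_{65+} = 111·23381·78.3 / (3.036405 × 10^6) = 66.92.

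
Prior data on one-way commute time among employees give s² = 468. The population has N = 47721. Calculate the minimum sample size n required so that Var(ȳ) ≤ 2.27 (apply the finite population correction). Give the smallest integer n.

Without fpc, n₀ = s²/D = 468/2.27 = 206.1674.
With fpc, (1 − n/N)·s²/n ≤ D requires n ≥ n₀/(1 + n₀/N) = 206.1674/(1 + 206.1674/47721) = 205.2805.
Rounding up, n = 206.

206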